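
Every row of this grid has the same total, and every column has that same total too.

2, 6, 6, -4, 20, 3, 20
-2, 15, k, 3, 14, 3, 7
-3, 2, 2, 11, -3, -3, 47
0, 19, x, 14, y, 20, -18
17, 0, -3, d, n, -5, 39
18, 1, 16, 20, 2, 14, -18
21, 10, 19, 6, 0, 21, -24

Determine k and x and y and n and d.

Rows 1 and 3 both sum to 53, so that's the common total.
Row 2: -2 + 15 + 3 + 14 + 3 + 7 = 40, so its missing entry is 53 − 40 = 13.
Column 4: -4 + 3 + 11 + 14 + 20 + 6 = 50, so its missing entry is 53 − 50 = 3.
Row 5: 17 + 0 − 3 + 3 − 5 + 39 = 51, so its missing entry is 53 − 51 = 2.
Column 5: 20 + 14 − 3 + 2 + 2 + 0 = 35, so its missing entry is 53 − 35 = 18.
Row 4: 0 + 19 + 14 + 18 + 20 − 18 = 53, so its missing entry is 53 − 53 = 0.

k = 13, x = 0, y = 18, n = 2, d = 3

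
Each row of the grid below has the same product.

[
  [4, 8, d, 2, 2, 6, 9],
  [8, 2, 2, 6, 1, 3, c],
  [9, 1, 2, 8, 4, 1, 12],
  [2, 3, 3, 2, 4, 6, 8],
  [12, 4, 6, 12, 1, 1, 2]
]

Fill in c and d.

Rows 3 and 5 each multiply to 6912, so every row has product 6912.
Row 2: 8×2×2×6×1×3 = 576, so the missing entry is 6912 ÷ 576 = 12.
Row 1: 4×8×2×2×6×9 = 6912, so the missing entry is 6912 ÷ 6912 = 1.

c = 12, d = 1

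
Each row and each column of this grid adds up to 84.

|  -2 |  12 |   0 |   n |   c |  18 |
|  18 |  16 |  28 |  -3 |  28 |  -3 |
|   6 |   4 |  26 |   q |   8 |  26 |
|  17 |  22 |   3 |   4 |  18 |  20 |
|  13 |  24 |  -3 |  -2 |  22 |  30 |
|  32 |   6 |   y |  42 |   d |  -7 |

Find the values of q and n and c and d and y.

Row 3: 6 + 4 + 26 + 8 + 26 = 70, so its missing entry is 84 − 70 = 14.
Column 4: -3 + 14 + 4 − 2 + 42 = 55, so its missing entry is 84 − 55 = 29.
Row 1: -2 + 12 + 0 + 29 + 18 = 57, so its missing entry is 84 − 57 = 27.
Column 5: 27 + 28 + 8 + 18 + 22 = 103, so its missing entry is 84 − 103 = -19.
Row 6: 32 + 6 + 42 − 19 − 7 = 54, so its missing entry is 84 − 54 = 30.

q = 14, n = 29, c = 27, d = -19, y = 30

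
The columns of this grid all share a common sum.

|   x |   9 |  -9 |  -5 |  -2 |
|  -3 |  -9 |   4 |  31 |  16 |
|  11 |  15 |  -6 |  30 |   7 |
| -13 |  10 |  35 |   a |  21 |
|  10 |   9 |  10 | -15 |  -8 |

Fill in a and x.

a = -7, x = 29

Columns 2 and 5 both add up to 34, so every column sums to 34.
Column 4: -5 + 31 + 30 − 15 = 41, so the missing entry is 34 − 41 = -7.
Column 1: -3 + 11 − 13 + 10 = 5, so the missing entry is 34 − 5 = 29.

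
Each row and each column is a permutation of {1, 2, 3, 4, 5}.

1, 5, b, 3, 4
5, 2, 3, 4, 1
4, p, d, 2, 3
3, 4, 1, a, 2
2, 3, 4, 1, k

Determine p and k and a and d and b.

p = 1, k = 5, a = 5, d = 5, b = 2

At (row 5, col 5): row 5 already has {1, 2, 3, 4}, so the value is 5.
Cell (3,2): column 2 already has {2, 3, 4, 5} → 1.
For row 1, column 3: row 1 already has {1, 3, 4, 5}; that leaves 2.
Cell (4,4): row 4 already has {1, 2, 3, 4} → 5.
At (row 3, col 3): row 3 already has {1, 2, 3, 4}, so the value is 5.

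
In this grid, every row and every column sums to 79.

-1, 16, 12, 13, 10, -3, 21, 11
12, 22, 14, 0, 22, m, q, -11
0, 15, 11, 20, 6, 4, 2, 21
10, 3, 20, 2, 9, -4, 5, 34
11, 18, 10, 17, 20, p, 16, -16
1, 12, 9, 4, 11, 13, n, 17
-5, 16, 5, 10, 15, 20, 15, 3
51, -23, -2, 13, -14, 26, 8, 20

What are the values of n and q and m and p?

Row 5 has 11 + 18 + 10 + 17 + 20 + 16 − 16 = 76; the blank must be 79 − 76 = 3.
Row 6 has 1 + 12 + 9 + 4 + 11 + 13 + 17 = 67; the blank must be 79 − 67 = 12.
Column 7 has 21 + 2 + 5 + 16 + 12 + 15 + 8 = 79; the blank must be 79 − 79 = 0.
Row 2 has 12 + 22 + 14 + 0 + 22 + 0 − 11 = 59; the blank must be 79 − 59 = 20.

n = 12, q = 0, m = 20, p = 3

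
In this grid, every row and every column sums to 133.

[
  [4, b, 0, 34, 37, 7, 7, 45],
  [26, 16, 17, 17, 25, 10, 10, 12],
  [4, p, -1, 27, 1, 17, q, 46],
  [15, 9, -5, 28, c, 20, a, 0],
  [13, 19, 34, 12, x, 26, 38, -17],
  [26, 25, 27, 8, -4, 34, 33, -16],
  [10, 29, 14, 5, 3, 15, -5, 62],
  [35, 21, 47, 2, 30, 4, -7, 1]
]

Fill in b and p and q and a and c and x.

b = -1, p = 15, q = 24, a = 33, c = 33, x = 8

Row 1 has 4 + 0 + 34 + 37 + 7 + 7 + 45 = 134; the blank must be 133 − 134 = -1.
Row 5 has 13 + 19 + 34 + 12 + 26 + 38 − 17 = 125; the blank must be 133 − 125 = 8.
Column 2 has -1 + 16 + 9 + 19 + 25 + 29 + 21 = 118; the blank must be 133 − 118 = 15.
Column 5 has 37 + 25 + 1 + 8 − 4 + 3 + 30 = 100; the blank must be 133 − 100 = 33.
Row 3 has 4 + 15 − 1 + 27 + 1 + 17 + 46 = 109; the blank must be 133 − 109 = 24.
Row 4 has 15 + 9 − 5 + 28 + 33 + 20 + 0 = 100; the blank must be 133 − 100 = 33.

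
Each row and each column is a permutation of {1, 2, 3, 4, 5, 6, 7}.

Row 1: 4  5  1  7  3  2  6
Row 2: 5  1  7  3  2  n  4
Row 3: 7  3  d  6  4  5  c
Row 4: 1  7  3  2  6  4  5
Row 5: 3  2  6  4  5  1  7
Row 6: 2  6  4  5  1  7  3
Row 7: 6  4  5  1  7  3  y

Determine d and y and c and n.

For row 7, column 7: row 7 already has {1, 3, 4, 5, 6, 7}; that leaves 2.
At (row 2, col 6): row 2 already has {1, 2, 3, 4, 5, 7}, so the value is 6.
For row 3, column 7: column 7 already has {2, 3, 4, 5, 6, 7}; that leaves 1.
At (row 3, col 3): row 3 already has {1, 3, 4, 5, 6, 7}, so the value is 2.

d = 2, y = 2, c = 1, n = 6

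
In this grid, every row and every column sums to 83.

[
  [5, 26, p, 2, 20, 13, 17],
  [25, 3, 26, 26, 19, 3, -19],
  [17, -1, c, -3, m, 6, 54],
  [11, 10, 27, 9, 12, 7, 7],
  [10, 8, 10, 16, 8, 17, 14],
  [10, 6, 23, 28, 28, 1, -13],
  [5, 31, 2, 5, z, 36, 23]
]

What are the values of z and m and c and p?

z = -19, m = 15, c = -5, p = 0

Row 1 has 5 + 26 + 2 + 20 + 13 + 17 = 83; the blank must be 83 − 83 = 0.
Row 7 has 5 + 31 + 2 + 5 + 36 + 23 = 102; the blank must be 83 − 102 = -19.
Column 5 has 20 + 19 + 12 + 8 + 28 − 19 = 68; the blank must be 83 − 68 = 15.
Row 3 has 17 − 1 − 3 + 15 + 6 + 54 = 88; the blank must be 83 − 88 = -5.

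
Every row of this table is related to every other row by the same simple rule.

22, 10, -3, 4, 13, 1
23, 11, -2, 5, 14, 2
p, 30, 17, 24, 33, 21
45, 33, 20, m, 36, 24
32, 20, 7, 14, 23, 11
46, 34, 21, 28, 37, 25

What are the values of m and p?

The difference between any two rows is the same in every column — this is an addition table with the headers hidden.
Row 4 minus row 1 is 33 − 10 = 23, so its entry in column 4 is 4 + 23 = 27.
Row 3 minus row 1 is 30 − 10 = 20, so its entry in column 1 is 22 + 20 = 42.

m = 27, p = 42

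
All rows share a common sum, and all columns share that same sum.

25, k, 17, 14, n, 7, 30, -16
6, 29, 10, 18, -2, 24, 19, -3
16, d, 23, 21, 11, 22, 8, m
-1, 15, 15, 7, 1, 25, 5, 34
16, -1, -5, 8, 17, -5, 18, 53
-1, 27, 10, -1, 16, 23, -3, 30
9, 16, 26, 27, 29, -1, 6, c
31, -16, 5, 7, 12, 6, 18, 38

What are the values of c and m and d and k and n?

c = -11, m = -24, d = 24, k = 7, n = 17

Rows 2 and 4 both sum to 101, so that's the common total.
Column 5 has -2 + 11 + 1 + 17 + 16 + 29 + 12 = 84; the blank must be 101 − 84 = 17.
Row 1 has 25 + 17 + 14 + 17 + 7 + 30 − 16 = 94; the blank must be 101 − 94 = 7.
Column 2 has 7 + 29 + 15 − 1 + 27 + 16 − 16 = 77; the blank must be 101 − 77 = 24.
Row 3 has 16 + 24 + 23 + 21 + 11 + 22 + 8 = 125; the blank must be 101 − 125 = -24.
Row 7 has 9 + 16 + 26 + 27 + 29 − 1 + 6 = 112; the blank must be 101 − 112 = -11.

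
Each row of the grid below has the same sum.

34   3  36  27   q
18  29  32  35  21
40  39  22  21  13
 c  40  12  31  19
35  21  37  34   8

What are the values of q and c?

q = 35, c = 33

The complete rows each total 135.
Row 1 is missing 135 − 100 = 35 (since 34 + 3 + 36 + 27 = 100).
Row 4 is missing 135 − 102 = 33 (since 40 + 12 + 31 + 19 = 102).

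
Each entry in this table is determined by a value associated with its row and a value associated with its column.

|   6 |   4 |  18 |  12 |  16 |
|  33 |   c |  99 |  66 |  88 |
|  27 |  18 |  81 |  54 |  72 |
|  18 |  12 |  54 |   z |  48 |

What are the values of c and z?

Each row is a constant multiple of every other row — this is a multiplication table with the headers hidden.
Row 2 is 33/6 = 11/2 times row 1, so its entry in column 2 is 4 × 11/2 = 22.
Row 4 is 18/6 = 3/1 times row 1, so its entry in column 4 is 12 × 3/1 = 36.

c = 22, z = 36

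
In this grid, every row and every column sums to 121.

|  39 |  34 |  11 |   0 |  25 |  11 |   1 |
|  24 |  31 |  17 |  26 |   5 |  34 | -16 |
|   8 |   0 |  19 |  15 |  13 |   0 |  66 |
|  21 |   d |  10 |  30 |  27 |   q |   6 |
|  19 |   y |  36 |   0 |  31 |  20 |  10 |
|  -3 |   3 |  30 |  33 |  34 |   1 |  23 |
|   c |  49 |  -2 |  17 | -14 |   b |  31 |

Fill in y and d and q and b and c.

y = 5, d = -1, q = 28, b = 27, c = 13

Column 1 has 39 + 24 + 8 + 21 + 19 − 3 = 108; the blank must be 121 − 108 = 13.
Row 7 has 13 + 49 − 2 + 17 − 14 + 31 = 94; the blank must be 121 − 94 = 27.
Row 5 has 19 + 36 + 0 + 31 + 20 + 10 = 116; the blank must be 121 − 116 = 5.
Column 2 has 34 + 31 + 0 + 5 + 3 + 49 = 122; the blank must be 121 − 122 = -1.
Row 4 has 21 − 1 + 10 + 30 + 27 + 6 = 93; the blank must be 121 − 93 = 28.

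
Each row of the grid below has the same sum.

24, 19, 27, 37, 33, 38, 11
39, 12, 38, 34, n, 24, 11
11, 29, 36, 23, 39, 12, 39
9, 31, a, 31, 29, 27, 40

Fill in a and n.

Row 1 sums to 189 and so does row 3; that's the common total.
In row 4 the known cells total 167, leaving 189 − 167 = 22.
In row 2 the known cells total 158, leaving 189 − 158 = 31.

a = 22, n = 31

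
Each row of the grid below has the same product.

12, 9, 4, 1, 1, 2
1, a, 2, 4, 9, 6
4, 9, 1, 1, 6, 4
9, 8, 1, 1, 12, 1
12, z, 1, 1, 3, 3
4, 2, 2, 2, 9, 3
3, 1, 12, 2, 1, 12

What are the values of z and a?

z = 8, a = 2

Rows 4 and 6 each multiply to 864, so every row has product 864.
Row 5: 12×1×1×3×3 = 108, so the missing entry is 864 ÷ 108 = 8.
Row 2: 1×2×4×9×6 = 432, so the missing entry is 864 ÷ 432 = 2.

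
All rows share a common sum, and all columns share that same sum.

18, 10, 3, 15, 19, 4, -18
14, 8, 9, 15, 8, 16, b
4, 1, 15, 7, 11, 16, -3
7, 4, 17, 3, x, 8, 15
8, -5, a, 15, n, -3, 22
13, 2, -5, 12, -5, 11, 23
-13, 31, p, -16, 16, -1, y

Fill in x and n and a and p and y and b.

x = -3, n = 5, a = 9, p = 3, y = 31, b = -19

Rows 1 and 3 both sum to 51, so that's the common total.
Row 4: 7 + 4 + 17 + 3 + 8 + 15 = 54, so its missing entry is 51 − 54 = -3.
Column 5: 19 + 8 + 11 − 3 − 5 + 16 = 46, so its missing entry is 51 − 46 = 5.
Row 5: 8 − 5 + 15 + 5 − 3 + 22 = 42, so its missing entry is 51 − 42 = 9.
Column 3: 3 + 9 + 15 + 17 + 9 − 5 = 48, so its missing entry is 51 − 48 = 3.
Row 7: -13 + 31 + 3 − 16 + 16 − 1 = 20, so its missing entry is 51 − 20 = 31.
Row 2: 14 + 8 + 9 + 15 + 8 + 16 = 70, so its missing entry is 51 − 70 = -19.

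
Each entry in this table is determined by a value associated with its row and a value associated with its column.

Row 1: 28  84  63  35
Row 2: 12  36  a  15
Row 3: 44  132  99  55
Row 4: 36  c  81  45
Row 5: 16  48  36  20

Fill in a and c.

a = 27, c = 108

Each row is a constant multiple of every other row — this is a multiplication table with the headers hidden.
Row 2 is 12/28 = 3/7 times row 1, so its entry in column 3 is 63 × 3/7 = 27.
Row 4 is 36/28 = 9/7 times row 1, so its entry in column 2 is 84 × 9/7 = 108.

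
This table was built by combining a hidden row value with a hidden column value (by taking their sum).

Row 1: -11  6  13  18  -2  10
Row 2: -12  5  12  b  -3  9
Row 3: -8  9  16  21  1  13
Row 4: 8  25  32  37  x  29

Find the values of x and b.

x = 17, b = 17

The difference between any two rows is the same in every column — this is an addition table with the headers hidden.
Row 4 minus row 1 is 32 − 13 = 19, so its entry in column 5 is -2 + 19 = 17.
Row 2 minus row 1 is 12 − 13 = -1, so its entry in column 4 is 18 + (-1) = 17.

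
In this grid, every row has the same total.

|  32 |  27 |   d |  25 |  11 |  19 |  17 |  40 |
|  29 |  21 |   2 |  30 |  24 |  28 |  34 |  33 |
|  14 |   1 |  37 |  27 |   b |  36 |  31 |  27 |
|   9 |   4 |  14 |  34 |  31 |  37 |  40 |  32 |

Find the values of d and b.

d = 30, b = 28

Row 2 sums to 201 and so does row 4; that's the common total.
In row 1 the known cells total 171, leaving 201 − 171 = 30.
In row 3 the known cells total 173, leaving 201 − 173 = 28.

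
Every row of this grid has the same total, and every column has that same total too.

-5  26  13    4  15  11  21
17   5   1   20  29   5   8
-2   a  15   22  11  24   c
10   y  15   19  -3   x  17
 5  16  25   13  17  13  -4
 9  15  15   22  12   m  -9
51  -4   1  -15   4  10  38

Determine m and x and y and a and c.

Rows 1 and 2 both sum to 85, so that's the common total.
The known cells in row 6 total 64, leaving 85 − 64 = 21 for the blank.
The known cells in column 7 total 71, leaving 85 − 71 = 14 for the blank.
The known cells in row 3 total 84, leaving 85 − 84 = 1 for the blank.
The known cells in column 2 total 59, leaving 85 − 59 = 26 for the blank.
The known cells in row 4 total 84, leaving 85 − 84 = 1 for the blank.

m = 21, x = 1, y = 26, a = 1, c = 14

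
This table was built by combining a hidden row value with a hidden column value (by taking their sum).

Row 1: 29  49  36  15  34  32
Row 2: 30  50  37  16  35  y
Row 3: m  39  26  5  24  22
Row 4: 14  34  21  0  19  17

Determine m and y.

m = 19, y = 33

The difference between any two rows is the same in every column — this is an addition table with the headers hidden.
Row 3 minus row 1 is 26 − 36 = -10, so its entry in column 1 is 29 + (-10) = 19.
Row 2 minus row 1 is 37 − 36 = 1, so its entry in column 6 is 32 + 1 = 33.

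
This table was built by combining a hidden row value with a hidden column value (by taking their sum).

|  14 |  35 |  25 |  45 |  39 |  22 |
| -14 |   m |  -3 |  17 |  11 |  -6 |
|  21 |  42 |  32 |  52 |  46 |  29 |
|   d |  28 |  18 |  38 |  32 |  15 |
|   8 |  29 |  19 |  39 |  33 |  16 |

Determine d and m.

The difference between any two rows is the same in every column — this is an addition table with the headers hidden.
Row 4 minus row 1 is 38 − 45 = -7, so its entry in column 1 is 14 + (-7) = 7.
Row 2 minus row 1 is 17 − 45 = -28, so its entry in column 2 is 35 + (-28) = 7.

d = 7, m = 7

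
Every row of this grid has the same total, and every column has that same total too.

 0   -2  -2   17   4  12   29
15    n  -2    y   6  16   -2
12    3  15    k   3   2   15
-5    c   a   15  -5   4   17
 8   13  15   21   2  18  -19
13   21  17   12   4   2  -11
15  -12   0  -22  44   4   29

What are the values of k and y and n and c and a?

k = 8, y = 7, n = 18, c = 17, a = 15

Rows 1 and 5 both sum to 58, so that's the common total.
Row 3: 12 + 3 + 15 + 3 + 2 + 15 = 50, so its missing entry is 58 − 50 = 8.
Column 3: -2 − 2 + 15 + 15 + 17 + 0 = 43, so its missing entry is 58 − 43 = 15.
Row 4: -5 + 15 + 15 − 5 + 4 + 17 = 41, so its missing entry is 58 − 41 = 17.
Column 2: -2 + 3 + 17 + 13 + 21 − 12 = 40, so its missing entry is 58 − 40 = 18.
Row 2: 15 + 18 − 2 + 6 + 16 − 2 = 51, so its missing entry is 58 − 51 = 7.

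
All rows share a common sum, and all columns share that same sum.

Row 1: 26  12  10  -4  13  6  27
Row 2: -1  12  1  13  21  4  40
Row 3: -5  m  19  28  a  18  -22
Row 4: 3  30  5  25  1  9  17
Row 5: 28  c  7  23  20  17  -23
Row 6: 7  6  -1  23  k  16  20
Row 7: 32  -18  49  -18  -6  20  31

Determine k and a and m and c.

k = 19, a = 22, m = 30, c = 18

Rows 1 and 2 both sum to 90, so that's the common total.
The known cells in row 6 total 71, leaving 90 − 71 = 19 for the blank.
The known cells in column 5 total 68, leaving 90 − 68 = 22 for the blank.
The known cells in row 3 total 60, leaving 90 − 60 = 30 for the blank.
The known cells in row 5 total 72, leaving 90 − 72 = 18 for the blank.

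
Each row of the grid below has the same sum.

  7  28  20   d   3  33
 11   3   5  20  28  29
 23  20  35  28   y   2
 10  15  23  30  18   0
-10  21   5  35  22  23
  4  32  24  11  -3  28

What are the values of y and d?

y = -12, d = 5

Rows 2 and 5 both add up to 96, so every row sums to 96.
Row 3: 23 + 20 + 35 + 28 + 2 = 108, so the missing entry is 96 − 108 = -12.
Row 1: 7 + 28 + 20 + 3 + 33 = 91, so the missing entry is 96 − 91 = 5.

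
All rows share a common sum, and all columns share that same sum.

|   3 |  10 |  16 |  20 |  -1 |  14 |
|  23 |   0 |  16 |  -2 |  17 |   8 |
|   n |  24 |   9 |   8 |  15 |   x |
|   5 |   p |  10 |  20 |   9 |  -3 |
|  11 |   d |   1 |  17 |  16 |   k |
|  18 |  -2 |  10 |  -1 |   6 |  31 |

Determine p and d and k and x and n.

p = 21, d = 9, k = 8, x = 4, n = 2

Rows 1 and 2 both sum to 62, so that's the common total.
Row 4: 5 + 10 + 20 + 9 − 3 = 41, so its missing entry is 62 − 41 = 21.
Column 1: 3 + 23 + 5 + 11 + 18 = 60, so its missing entry is 62 − 60 = 2.
Row 3: 2 + 24 + 9 + 8 + 15 = 58, so its missing entry is 62 − 58 = 4.
Column 6: 14 + 8 + 4 − 3 + 31 = 54, so its missing entry is 62 − 54 = 8.
Row 5: 11 + 1 + 17 + 16 + 8 = 53, so its missing entry is 62 − 53 = 9.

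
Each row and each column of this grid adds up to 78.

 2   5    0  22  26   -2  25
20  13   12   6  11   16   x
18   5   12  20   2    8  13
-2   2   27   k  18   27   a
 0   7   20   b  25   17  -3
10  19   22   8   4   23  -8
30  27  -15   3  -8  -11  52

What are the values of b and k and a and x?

Row 2: 20 + 13 + 12 + 6 + 11 + 16 = 78, so its missing entry is 78 − 78 = 0.
Column 7: 25 + 0 + 13 − 3 − 8 + 52 = 79, so its missing entry is 78 − 79 = -1.
Row 4: -2 + 2 + 27 + 18 + 27 − 1 = 71, so its missing entry is 78 − 71 = 7.
Row 5: 0 + 7 + 20 + 25 + 17 − 3 = 66, so its missing entry is 78 − 66 = 12.

b = 12, k = 7, a = -1, x = 0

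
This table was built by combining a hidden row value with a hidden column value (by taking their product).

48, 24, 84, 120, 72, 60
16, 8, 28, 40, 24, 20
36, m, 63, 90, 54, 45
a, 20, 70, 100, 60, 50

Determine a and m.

Each row is a constant multiple of every other row — this is a multiplication table with the headers hidden.
Row 4 is 50/60 = 5/6 times row 1, so its entry in column 1 is 48 × 5/6 = 40.
Row 3 is 45/60 = 3/4 times row 1, so its entry in column 2 is 24 × 3/4 = 18.

a = 40, m = 18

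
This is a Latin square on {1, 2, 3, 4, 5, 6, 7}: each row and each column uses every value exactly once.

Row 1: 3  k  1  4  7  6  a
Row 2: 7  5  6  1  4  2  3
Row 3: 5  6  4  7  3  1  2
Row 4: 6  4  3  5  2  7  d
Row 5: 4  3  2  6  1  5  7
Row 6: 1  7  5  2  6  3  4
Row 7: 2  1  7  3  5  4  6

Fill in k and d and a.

k = 2, d = 1, a = 5

At (row 1, col 2): column 2 already has {1, 3, 4, 5, 6, 7}, so the value is 2.
For row 1, column 7: row 1 already has {1, 2, 3, 4, 6, 7}; that leaves 5.
Cell (4,7): row 4 already has {2, 3, 4, 5, 6, 7} → 1.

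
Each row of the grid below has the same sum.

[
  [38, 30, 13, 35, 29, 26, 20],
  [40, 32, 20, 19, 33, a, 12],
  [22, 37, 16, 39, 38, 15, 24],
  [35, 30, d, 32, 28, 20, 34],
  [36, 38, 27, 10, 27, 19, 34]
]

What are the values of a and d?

Row 1 sums to 191 and so does row 3; that's the common total.
In row 2 the known cells total 156, leaving 191 − 156 = 35.
In row 4 the known cells total 179, leaving 191 − 179 = 12.

a = 35, d = 12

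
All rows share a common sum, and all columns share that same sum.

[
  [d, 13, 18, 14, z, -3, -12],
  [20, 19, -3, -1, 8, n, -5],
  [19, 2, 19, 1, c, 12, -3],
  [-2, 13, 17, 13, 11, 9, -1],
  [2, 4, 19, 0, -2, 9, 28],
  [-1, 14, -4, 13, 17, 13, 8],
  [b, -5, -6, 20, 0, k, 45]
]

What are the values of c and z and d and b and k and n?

Rows 4 and 5 both sum to 60, so that's the common total.
Row 3 has 19 + 2 + 19 + 1 + 12 − 3 = 50; the blank must be 60 − 50 = 10.
Column 5 has 8 + 10 + 11 − 2 + 17 + 0 = 44; the blank must be 60 − 44 = 16.
Row 1 has 13 + 18 + 14 + 16 − 3 − 12 = 46; the blank must be 60 − 46 = 14.
Row 2 has 20 + 19 − 3 − 1 + 8 − 5 = 38; the blank must be 60 − 38 = 22.
Column 6 has -3 + 22 + 12 + 9 + 9 + 13 = 62; the blank must be 60 − 62 = -2.
Row 7 has -5 − 6 + 20 + 0 − 2 + 45 = 52; the blank must be 60 − 52 = 8.

c = 10, z = 16, d = 14, b = 8, k = -2, n = 22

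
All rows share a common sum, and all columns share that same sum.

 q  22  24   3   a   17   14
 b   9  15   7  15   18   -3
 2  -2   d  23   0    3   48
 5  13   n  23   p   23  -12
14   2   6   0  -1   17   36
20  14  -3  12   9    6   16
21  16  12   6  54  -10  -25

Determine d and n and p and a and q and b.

Rows 5 and 6 both sum to 74, so that's the common total.
Row 3 has 2 − 2 + 23 + 0 + 3 + 48 = 74; the blank must be 74 − 74 = 0.
Row 2 has 9 + 15 + 7 + 15 + 18 − 3 = 61; the blank must be 74 − 61 = 13.
Column 1 has 13 + 2 + 5 + 14 + 20 + 21 = 75; the blank must be 74 − 75 = -1.
Row 1 has -1 + 22 + 24 + 3 + 17 + 14 = 79; the blank must be 74 − 79 = -5.
Column 5 has -5 + 15 + 0 − 1 + 9 + 54 = 72; the blank must be 74 − 72 = 2.
Row 4 has 5 + 13 + 23 + 2 + 23 − 12 = 54; the blank must be 74 − 54 = 20.

d = 0, n = 20, p = 2, a = -5, q = -1, b = 13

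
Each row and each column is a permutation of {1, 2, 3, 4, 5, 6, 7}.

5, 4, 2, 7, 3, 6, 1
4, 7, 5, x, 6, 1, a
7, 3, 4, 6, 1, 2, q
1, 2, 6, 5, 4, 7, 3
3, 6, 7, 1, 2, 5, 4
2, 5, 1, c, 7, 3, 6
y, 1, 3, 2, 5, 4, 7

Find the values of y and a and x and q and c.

y = 6, a = 2, x = 3, q = 5, c = 4

Cell (3,7): row 3 already has {1, 2, 3, 4, 6, 7} → 5.
Cell (7,1): row 7 already has {1, 2, 3, 4, 5, 7} → 6.
Cell (6,4): row 6 already has {1, 2, 3, 5, 6, 7} → 4.
At (row 2, col 7): column 7 already has {1, 3, 4, 5, 6, 7}, so the value is 2.
Cell (2,4): row 2 already has {1, 2, 4, 5, 6, 7} → 3.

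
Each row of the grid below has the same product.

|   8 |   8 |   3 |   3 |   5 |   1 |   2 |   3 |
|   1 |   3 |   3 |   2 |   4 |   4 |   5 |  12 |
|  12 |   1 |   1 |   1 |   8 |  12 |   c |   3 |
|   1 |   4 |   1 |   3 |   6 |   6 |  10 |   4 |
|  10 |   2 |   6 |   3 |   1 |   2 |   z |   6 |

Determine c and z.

c = 5, z = 4

Rows 1 and 4 each multiply to 17280, so every row has product 17280.
Row 3: 12×1×1×1×8×12×3 = 3456, so the missing entry is 17280 ÷ 3456 = 5.
Row 5: 10×2×6×3×1×2×6 = 4320, so the missing entry is 17280 ÷ 4320 = 4.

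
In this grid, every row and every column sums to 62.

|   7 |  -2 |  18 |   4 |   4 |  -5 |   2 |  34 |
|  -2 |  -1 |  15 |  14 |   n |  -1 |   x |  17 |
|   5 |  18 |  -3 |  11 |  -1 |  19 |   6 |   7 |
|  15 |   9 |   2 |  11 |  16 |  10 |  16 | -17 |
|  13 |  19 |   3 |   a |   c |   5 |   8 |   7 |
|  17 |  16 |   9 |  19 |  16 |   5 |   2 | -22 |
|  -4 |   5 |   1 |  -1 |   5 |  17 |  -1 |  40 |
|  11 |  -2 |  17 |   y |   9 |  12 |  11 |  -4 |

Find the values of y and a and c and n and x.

Row 8 has 11 − 2 + 17 + 9 + 12 + 11 − 4 = 54; the blank must be 62 − 54 = 8.
Column 4 has 4 + 14 + 11 + 11 + 19 − 1 + 8 = 66; the blank must be 62 − 66 = -4.
Row 5 has 13 + 19 + 3 − 4 + 5 + 8 + 7 = 51; the blank must be 62 − 51 = 11.
Column 5 has 4 − 1 + 16 + 11 + 16 + 5 + 9 = 60; the blank must be 62 − 60 = 2.
Row 2 has -2 − 1 + 15 + 14 + 2 − 1 + 17 = 44; the blank must be 62 − 44 = 18.

y = 8, a = -4, c = 11, n = 2, x = 18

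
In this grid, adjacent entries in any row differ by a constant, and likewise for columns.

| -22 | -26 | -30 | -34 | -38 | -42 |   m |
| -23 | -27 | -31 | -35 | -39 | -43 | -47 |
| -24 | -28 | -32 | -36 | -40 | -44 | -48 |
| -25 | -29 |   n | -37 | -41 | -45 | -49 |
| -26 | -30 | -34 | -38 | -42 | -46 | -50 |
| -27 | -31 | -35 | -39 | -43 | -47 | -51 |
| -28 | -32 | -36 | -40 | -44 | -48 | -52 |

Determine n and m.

n = -33, m = -46

Along each row the entries change by -4 per step; down each column they change by -1.
Row 4: from -25 at column 1, stepping by -4 to column 3 gives -33.
Row 1: from -22 at column 1, stepping by -4 to column 7 gives -46.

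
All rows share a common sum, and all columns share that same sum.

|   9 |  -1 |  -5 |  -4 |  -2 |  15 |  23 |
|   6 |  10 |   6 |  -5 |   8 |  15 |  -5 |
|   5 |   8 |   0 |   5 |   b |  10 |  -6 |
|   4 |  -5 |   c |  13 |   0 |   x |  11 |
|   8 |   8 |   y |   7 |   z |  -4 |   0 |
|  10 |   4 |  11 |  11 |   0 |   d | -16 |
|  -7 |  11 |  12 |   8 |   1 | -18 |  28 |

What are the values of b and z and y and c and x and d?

Rows 1 and 2 both sum to 35, so that's the common total.
Row 3 has 5 + 8 + 0 + 5 + 10 − 6 = 22; the blank must be 35 − 22 = 13.
Column 5 has -2 + 8 + 13 + 0 + 0 + 1 = 20; the blank must be 35 − 20 = 15.
Row 6 has 10 + 4 + 11 + 11 + 0 − 16 = 20; the blank must be 35 − 20 = 15.
Row 5 has 8 + 8 + 7 + 15 − 4 + 0 = 34; the blank must be 35 − 34 = 1.
Column 3 has -5 + 6 + 0 + 1 + 11 + 12 = 25; the blank must be 35 − 25 = 10.
Row 4 has 4 − 5 + 10 + 13 + 0 + 11 = 33; the blank must be 35 − 33 = 2.

b = 13, z = 15, y = 1, c = 10, x = 2, d = 15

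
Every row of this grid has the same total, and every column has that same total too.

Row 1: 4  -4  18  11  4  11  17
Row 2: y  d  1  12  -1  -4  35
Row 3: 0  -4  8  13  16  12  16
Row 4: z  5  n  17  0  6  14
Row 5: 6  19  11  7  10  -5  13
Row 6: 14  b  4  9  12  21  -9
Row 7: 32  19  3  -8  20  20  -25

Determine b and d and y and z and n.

Rows 1 and 3 both sum to 61, so that's the common total.
The known cells in row 6 total 51, leaving 61 − 51 = 10 for the blank.
The known cells in column 2 total 45, leaving 61 − 45 = 16 for the blank.
The known cells in row 2 total 59, leaving 61 − 59 = 2 for the blank.
The known cells in column 1 total 58, leaving 61 − 58 = 3 for the blank.
The known cells in row 4 total 45, leaving 61 − 45 = 16 for the blank.

b = 10, d = 16, y = 2, z = 3, n = 16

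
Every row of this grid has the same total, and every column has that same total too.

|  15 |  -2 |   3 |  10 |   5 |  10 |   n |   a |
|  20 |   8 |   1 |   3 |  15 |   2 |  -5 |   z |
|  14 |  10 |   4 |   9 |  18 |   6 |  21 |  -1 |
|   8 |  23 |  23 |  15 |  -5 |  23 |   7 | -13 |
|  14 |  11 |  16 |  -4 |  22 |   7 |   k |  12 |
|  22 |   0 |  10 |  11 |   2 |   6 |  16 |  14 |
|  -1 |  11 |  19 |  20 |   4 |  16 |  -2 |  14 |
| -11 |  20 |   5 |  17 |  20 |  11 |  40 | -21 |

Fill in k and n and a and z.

Rows 3 and 4 both sum to 81, so that's the common total.
Row 2 has 20 + 8 + 1 + 3 + 15 + 2 − 5 = 44; the blank must be 81 − 44 = 37.
Column 8 has 37 − 1 − 13 + 12 + 14 + 14 − 21 = 42; the blank must be 81 − 42 = 39.
Row 5 has 14 + 11 + 16 − 4 + 22 + 7 + 12 = 78; the blank must be 81 − 78 = 3.
Row 1 has 15 − 2 + 3 + 10 + 5 + 10 + 39 = 80; the blank must be 81 − 80 = 1.

k = 3, n = 1, a = 39, z = 37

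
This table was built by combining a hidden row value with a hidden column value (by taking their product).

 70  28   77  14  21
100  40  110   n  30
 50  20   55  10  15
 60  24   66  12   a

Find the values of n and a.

n = 20, a = 18

Each row is a constant multiple of every other row — this is a multiplication table with the headers hidden.
Row 2 is 40/28 = 10/7 times row 1, so its entry in column 4 is 14 × 10/7 = 20.
Row 4 is 24/28 = 6/7 times row 1, so its entry in column 5 is 21 × 6/7 = 18.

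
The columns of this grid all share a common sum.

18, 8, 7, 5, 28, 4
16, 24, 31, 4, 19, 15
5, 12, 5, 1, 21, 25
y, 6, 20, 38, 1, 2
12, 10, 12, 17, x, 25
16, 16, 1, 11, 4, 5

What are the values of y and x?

y = 9, x = 3

Columns 3 and 6 both add up to 76, so every column sums to 76.
Column 1: 18 + 16 + 5 + 12 + 16 = 67, so the missing entry is 76 − 67 = 9.
Column 5: 28 + 19 + 21 + 1 + 4 = 73, so the missing entry is 76 − 73 = 3.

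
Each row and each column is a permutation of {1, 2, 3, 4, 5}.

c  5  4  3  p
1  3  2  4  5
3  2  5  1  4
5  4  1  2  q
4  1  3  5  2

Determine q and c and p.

q = 3, c = 2, p = 1

At (row 4, col 5): row 4 already has {1, 2, 4, 5}, so the value is 3.
At (row 1, col 5): column 5 already has {2, 3, 4, 5}, so the value is 1.
For row 1, column 1: row 1 already has {1, 3, 4, 5}; that leaves 2.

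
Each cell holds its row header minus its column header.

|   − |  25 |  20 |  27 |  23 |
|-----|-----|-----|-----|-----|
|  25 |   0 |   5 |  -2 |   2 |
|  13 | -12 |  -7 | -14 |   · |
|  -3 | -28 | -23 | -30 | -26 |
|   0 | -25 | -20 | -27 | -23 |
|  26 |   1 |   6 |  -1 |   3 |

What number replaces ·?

-10

13 − 23 = -10.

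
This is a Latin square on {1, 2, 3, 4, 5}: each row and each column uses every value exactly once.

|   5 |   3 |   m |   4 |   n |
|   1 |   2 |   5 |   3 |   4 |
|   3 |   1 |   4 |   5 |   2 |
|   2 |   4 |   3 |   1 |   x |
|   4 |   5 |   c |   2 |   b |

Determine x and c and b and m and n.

Cell (4,5): row 4 already has {1, 2, 3, 4} → 5.
At (row 1, col 5): row 1 is missing {1, 2} and column 5 is missing {1, 3}, so the value is 1.
For row 5, column 5: column 5 already has {1, 2, 4, 5}; that leaves 3.
Cell (5,3): row 5 already has {2, 3, 4, 5} → 1.
At (row 1, col 3): row 1 already has {1, 3, 4, 5}, so the value is 2.

x = 5, c = 1, b = 3, m = 2, n = 1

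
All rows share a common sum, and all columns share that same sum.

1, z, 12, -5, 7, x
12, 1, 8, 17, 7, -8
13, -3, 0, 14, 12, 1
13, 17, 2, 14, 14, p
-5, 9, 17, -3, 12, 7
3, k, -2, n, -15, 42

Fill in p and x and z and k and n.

Rows 2 and 3 both sum to 37, so that's the common total.
Column 4 has -5 + 17 + 14 + 14 − 3 = 37; the blank must be 37 − 37 = 0.
Row 6 has 3 − 2 + 0 − 15 + 42 = 28; the blank must be 37 − 28 = 9.
Column 2 has 1 − 3 + 17 + 9 + 9 = 33; the blank must be 37 − 33 = 4.
Row 1 has 1 + 4 + 12 − 5 + 7 = 19; the blank must be 37 − 19 = 18.
Row 4 has 13 + 17 + 2 + 14 + 14 = 60; the blank must be 37 − 60 = -23.

p = -23, x = 18, z = 4, k = 9, n = 0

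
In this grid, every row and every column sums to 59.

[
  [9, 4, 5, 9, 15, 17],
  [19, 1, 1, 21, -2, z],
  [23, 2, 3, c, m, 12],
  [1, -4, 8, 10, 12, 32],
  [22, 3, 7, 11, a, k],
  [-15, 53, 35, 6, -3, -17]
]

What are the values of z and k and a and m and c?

z = 19, k = -4, a = 20, m = 17, c = 2

Row 2 has 19 + 1 + 1 + 21 − 2 = 40; the blank must be 59 − 40 = 19.
Column 4 has 9 + 21 + 10 + 11 + 6 = 57; the blank must be 59 − 57 = 2.
Row 3 has 23 + 2 + 3 + 2 + 12 = 42; the blank must be 59 − 42 = 17.
Column 5 has 15 − 2 + 17 + 12 − 3 = 39; the blank must be 59 − 39 = 20.
Row 5 has 22 + 3 + 7 + 11 + 20 = 63; the blank must be 59 − 63 = -4.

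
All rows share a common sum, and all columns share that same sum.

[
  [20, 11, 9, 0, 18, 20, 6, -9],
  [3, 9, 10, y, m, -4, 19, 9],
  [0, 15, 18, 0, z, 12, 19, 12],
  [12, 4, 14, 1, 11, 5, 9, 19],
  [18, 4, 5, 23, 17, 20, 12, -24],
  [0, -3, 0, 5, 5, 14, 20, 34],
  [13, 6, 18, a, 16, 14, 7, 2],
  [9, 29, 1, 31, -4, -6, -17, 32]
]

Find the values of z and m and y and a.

z = -1, m = 13, y = 16, a = -1

Rows 1 and 4 both sum to 75, so that's the common total.
Row 3 has 0 + 15 + 18 + 0 + 12 + 19 + 12 = 76; the blank must be 75 − 76 = -1.
Row 7 has 13 + 6 + 18 + 16 + 14 + 7 + 2 = 76; the blank must be 75 − 76 = -1.
Column 4 has 0 + 0 + 1 + 23 + 5 − 1 + 31 = 59; the blank must be 75 − 59 = 16.
Row 2 has 3 + 9 + 10 + 16 − 4 + 19 + 9 = 62; the blank must be 75 − 62 = 13.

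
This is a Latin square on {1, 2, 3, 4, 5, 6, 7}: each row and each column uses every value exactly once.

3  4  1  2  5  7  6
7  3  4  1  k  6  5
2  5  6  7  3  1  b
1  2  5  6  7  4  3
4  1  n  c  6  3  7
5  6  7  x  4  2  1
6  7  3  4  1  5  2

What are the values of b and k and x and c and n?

b = 4, k = 2, x = 3, c = 5, n = 2

At (row 2, col 5): row 2 already has {1, 3, 4, 5, 6, 7}, so the value is 2.
For row 5, column 3: column 3 already has {1, 3, 4, 5, 6, 7}; that leaves 2.
At (row 5, col 4): row 5 already has {1, 2, 3, 4, 6, 7}, so the value is 5.
Cell (3,7): row 3 already has {1, 2, 3, 5, 6, 7} → 4.
For row 6, column 4: row 6 already has {1, 2, 4, 5, 6, 7}; that leaves 3.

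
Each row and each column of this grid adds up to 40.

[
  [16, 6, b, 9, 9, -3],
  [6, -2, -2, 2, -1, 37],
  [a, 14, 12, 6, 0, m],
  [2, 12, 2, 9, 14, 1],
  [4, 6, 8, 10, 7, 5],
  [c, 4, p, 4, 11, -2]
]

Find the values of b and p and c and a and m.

b = 3, p = 17, c = 6, a = 6, m = 2

Row 1 has 16 + 6 + 9 + 9 − 3 = 37; the blank must be 40 − 37 = 3.
Column 6 has -3 + 37 + 1 + 5 − 2 = 38; the blank must be 40 − 38 = 2.
Row 3 has 14 + 12 + 6 + 0 + 2 = 34; the blank must be 40 − 34 = 6.
Column 1 has 16 + 6 + 6 + 2 + 4 = 34; the blank must be 40 − 34 = 6.
Row 6 has 6 + 4 + 4 + 11 − 2 = 23; the blank must be 40 − 23 = 17.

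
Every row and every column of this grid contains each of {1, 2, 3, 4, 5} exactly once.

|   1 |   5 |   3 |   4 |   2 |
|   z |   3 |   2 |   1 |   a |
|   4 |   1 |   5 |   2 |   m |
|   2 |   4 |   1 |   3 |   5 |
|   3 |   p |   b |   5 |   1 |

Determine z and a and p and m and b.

z = 5, a = 4, p = 2, m = 3, b = 4

Cell (3,5): row 3 already has {1, 2, 4, 5} → 3.
For row 2, column 5: column 5 already has {1, 2, 3, 5}; that leaves 4.
At (row 5, col 3): column 3 already has {1, 2, 3, 5}, so the value is 4.
For row 2, column 1: row 2 already has {1, 2, 3, 4}; that leaves 5.
For row 5, column 2: row 5 already has {1, 3, 4, 5}; that leaves 2.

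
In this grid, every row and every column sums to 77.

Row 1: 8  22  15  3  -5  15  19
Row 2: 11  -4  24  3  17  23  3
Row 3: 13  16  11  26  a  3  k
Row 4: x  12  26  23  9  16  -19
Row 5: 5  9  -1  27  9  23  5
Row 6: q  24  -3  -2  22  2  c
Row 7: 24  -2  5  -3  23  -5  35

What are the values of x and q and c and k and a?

x = 10, q = 6, c = 28, k = 6, a = 2

Column 5 has -5 + 17 + 9 + 9 + 22 + 23 = 75; the blank must be 77 − 75 = 2.
Row 4 has 12 + 26 + 23 + 9 + 16 − 19 = 67; the blank must be 77 − 67 = 10.
Column 1 has 8 + 11 + 13 + 10 + 5 + 24 = 71; the blank must be 77 − 71 = 6.
Row 6 has 6 + 24 − 3 − 2 + 22 + 2 = 49; the blank must be 77 − 49 = 28.
Row 3 has 13 + 16 + 11 + 26 + 2 + 3 = 71; the blank must be 77 − 71 = 6.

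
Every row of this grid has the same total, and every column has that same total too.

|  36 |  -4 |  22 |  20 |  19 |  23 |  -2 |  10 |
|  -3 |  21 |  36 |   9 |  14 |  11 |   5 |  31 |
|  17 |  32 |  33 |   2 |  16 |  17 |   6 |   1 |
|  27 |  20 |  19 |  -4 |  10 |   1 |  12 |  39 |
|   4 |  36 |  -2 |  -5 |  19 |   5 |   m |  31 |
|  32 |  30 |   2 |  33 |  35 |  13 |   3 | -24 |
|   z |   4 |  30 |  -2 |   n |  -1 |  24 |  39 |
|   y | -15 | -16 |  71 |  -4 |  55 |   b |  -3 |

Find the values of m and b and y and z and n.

m = 36, b = 40, y = -4, z = 15, n = 15

Rows 1 and 2 both sum to 124, so that's the common total.
The known cells in row 5 total 88, leaving 124 − 88 = 36 for the blank.
The known cells in column 5 total 109, leaving 124 − 109 = 15 for the blank.
The known cells in column 7 total 84, leaving 124 − 84 = 40 for the blank.
The known cells in row 8 total 128, leaving 124 − 128 = -4 for the blank.
The known cells in row 7 total 109, leaving 124 − 109 = 15 for the blank.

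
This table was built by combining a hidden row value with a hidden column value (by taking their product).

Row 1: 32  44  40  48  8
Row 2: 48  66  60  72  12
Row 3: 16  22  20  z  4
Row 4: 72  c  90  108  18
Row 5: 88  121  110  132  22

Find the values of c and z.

c = 99, z = 24

Each row is a constant multiple of every other row — this is a multiplication table with the headers hidden.
Row 4 is 90/40 = 9/4 times row 1, so its entry in column 2 is 44 × 9/4 = 99.
Row 3 is 20/40 = 1/2 times row 1, so its entry in column 4 is 48 × 1/2 = 24.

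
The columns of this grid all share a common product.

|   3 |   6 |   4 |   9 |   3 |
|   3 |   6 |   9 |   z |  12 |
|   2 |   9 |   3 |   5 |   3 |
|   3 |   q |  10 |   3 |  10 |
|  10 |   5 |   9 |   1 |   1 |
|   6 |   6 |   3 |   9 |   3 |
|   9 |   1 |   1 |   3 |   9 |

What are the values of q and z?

Columns 3 and 5 each multiply to 29160, so every column has product 29160.
Column 2: 6×6×9×5×6×1 = 9720, so the missing entry is 29160 ÷ 9720 = 3.
Column 4: 9×5×3×1×9×3 = 3645, so the missing entry is 29160 ÷ 3645 = 8.

q = 3, z = 8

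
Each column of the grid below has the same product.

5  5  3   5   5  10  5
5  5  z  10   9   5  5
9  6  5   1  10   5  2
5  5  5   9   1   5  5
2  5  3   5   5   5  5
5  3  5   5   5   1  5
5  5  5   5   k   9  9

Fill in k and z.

Columns 2 and 4 each multiply to 56250, so every column has product 56250.
Column 5: 5×9×10×1×5×5 = 11250, so the missing entry is 56250 ÷ 11250 = 5.
Column 3: 3×5×5×3×5×5 = 5625, so the missing entry is 56250 ÷ 5625 = 10.

k = 5, z = 10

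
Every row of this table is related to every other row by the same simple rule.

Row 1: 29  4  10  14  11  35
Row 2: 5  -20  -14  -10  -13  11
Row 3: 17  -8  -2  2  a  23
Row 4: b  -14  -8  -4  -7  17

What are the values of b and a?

The difference between any two rows is the same in every column — this is an addition table with the headers hidden.
Row 4 minus row 1 is 17 − 35 = -18, so its entry in column 1 is 29 + (-18) = 11.
Row 3 minus row 1 is 23 − 35 = -12, so its entry in column 5 is 11 + (-12) = -1.

b = 11, a = -1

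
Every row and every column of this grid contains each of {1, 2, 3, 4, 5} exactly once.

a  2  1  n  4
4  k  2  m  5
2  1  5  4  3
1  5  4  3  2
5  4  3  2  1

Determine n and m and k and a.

Cell (2,2): column 2 already has {1, 2, 4, 5} → 3.
At (row 2, col 4): row 2 already has {2, 3, 4, 5}, so the value is 1.
For row 1, column 4: column 4 already has {1, 2, 3, 4}; that leaves 5.
Cell (1,1): row 1 already has {1, 2, 4, 5} → 3.

n = 5, m = 1, k = 3, a = 3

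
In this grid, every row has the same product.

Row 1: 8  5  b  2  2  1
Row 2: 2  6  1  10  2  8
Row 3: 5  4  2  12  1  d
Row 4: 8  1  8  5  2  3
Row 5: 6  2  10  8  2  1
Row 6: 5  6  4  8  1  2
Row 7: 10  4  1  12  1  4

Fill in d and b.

d = 4, b = 12

Rows 6 and 7 each multiply to 1920, so every row has product 1920.
Row 3: 5×4×2×12×1 = 480, so the missing entry is 1920 ÷ 480 = 4.
Row 1: 8×5×2×2×1 = 160, so the missing entry is 1920 ÷ 160 = 12.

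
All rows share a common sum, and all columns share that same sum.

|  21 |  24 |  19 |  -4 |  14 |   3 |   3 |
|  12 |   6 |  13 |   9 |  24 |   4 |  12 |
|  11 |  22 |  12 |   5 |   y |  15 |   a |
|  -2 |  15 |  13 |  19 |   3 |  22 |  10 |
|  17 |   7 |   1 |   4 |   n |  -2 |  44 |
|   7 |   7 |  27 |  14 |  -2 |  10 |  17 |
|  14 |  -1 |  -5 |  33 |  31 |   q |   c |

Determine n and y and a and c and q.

Rows 1 and 2 both sum to 80, so that's the common total.
Row 5 has 17 + 7 + 1 + 4 − 2 + 44 = 71; the blank must be 80 − 71 = 9.
Column 5 has 14 + 24 + 3 + 9 − 2 + 31 = 79; the blank must be 80 − 79 = 1.
Column 6 has 3 + 4 + 15 + 22 − 2 + 10 = 52; the blank must be 80 − 52 = 28.
Row 3 has 11 + 22 + 12 + 5 + 1 + 15 = 66; the blank must be 80 − 66 = 14.
Row 7 has 14 − 1 − 5 + 33 + 31 + 28 = 100; the blank must be 80 − 100 = -20.

n = 9, y = 1, a = 14, c = -20, q = 28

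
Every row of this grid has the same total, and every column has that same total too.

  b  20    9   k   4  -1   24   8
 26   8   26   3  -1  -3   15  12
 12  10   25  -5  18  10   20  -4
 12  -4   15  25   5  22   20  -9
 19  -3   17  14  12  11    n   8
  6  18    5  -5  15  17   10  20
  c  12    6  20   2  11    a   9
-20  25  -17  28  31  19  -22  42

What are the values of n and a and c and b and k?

n = 8, a = 11, c = 15, b = 16, k = 6

Rows 2 and 3 both sum to 86, so that's the common total.
The known cells in column 4 total 80, leaving 86 − 80 = 6 for the blank.
The known cells in row 1 total 70, leaving 86 − 70 = 16 for the blank.
The known cells in row 5 total 78, leaving 86 − 78 = 8 for the blank.
The known cells in column 1 total 71, leaving 86 − 71 = 15 for the blank.
The known cells in row 7 total 75, leaving 86 − 75 = 11 for the blank.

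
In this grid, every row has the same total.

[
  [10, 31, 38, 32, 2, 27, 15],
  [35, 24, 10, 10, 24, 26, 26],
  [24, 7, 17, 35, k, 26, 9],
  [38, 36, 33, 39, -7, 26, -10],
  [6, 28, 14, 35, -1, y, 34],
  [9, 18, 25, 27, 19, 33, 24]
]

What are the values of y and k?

y = 39, k = 37

Row 2 sums to 155 and so does row 4; that's the common total.
In row 5 the known cells total 116, leaving 155 − 116 = 39.
In row 3 the known cells total 118, leaving 155 − 118 = 37.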